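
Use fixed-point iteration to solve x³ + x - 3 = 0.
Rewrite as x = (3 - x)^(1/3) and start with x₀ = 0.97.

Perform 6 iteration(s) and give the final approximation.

Equation: x³ + x - 3 = 0
Fixed-point form: x = (3 - x)^(1/3)
x₀ = 0.97

x_1 = g(0.970000) = 1.266189
x_2 = g(1.266189) = 1.201344
x_3 = g(1.201344) = 1.216138
x_4 = g(1.216138) = 1.212794
x_5 = g(1.212794) = 1.213551
x_6 = g(1.213551) = 1.213380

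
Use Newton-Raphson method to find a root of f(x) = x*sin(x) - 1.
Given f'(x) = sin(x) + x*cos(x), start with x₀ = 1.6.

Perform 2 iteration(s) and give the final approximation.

f(x) = x*sin(x) - 1
f'(x) = sin(x) + x*cos(x)
x₀ = 1.6

Newton-Raphson formula: x_{n+1} = x_n - f(x_n)/f'(x_n)

Iteration 1:
  f(1.600000) = 0.599318
  f'(1.600000) = 0.952854
  x_1 = 1.600000 - 0.599318/0.952854 = 0.971029
Iteration 2:
  f(0.971029) = -0.198448
  f'(0.971029) = 1.373565
  x_2 = 0.971029 - (-0.198448)/1.373565 = 1.115505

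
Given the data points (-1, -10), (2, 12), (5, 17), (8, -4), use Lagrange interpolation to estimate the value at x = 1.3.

Lagrange interpolation formula:
P(x) = Σ yᵢ × Lᵢ(x)
where Lᵢ(x) = Π_{j≠i} (x - xⱼ)/(xᵢ - xⱼ)

L_0(1.3) = (1.3 - 2)/(-1 - 2) × (1.3 - 5)/(-1 - 5) × (1.3 - 8)/(-1 - 8) = 0.107117
L_1(1.3) = (1.3 - (-1))/(2 - (-1)) × (1.3 - 5)/(2 - 5) × (1.3 - 8)/(2 - 8) = 1.055870
L_2(1.3) = (1.3 - (-1))/(5 - (-1)) × (1.3 - 2)/(5 - 2) × (1.3 - 8)/(5 - 8) = -0.199759
L_3(1.3) = (1.3 - (-1))/(8 - (-1)) × (1.3 - 2)/(8 - 2) × (1.3 - 5)/(8 - 5) = 0.036772

P(1.3) = (-10)×L_0(1.3) + 12×L_1(1.3) + 17×L_2(1.3) + (-4)×L_3(1.3)
P(1.3) = 8.056278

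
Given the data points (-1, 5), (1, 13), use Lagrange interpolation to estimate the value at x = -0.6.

Lagrange interpolation formula:
P(x) = Σ yᵢ × Lᵢ(x)
where Lᵢ(x) = Π_{j≠i} (x - xⱼ)/(xᵢ - xⱼ)

L_0(-0.6) = (-0.6 - 1)/(-1 - 1) = 0.800000
L_1(-0.6) = (-0.6 - (-1))/(1 - (-1)) = 0.200000

P(-0.6) = 5×L_0(-0.6) + 13×L_1(-0.6)
P(-0.6) = 6.600000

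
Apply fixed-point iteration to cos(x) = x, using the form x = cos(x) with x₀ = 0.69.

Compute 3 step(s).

Equation: cos(x) = x
Fixed-point form: x = cos(x)
x₀ = 0.69

x_1 = g(0.690000) = 0.771246
x_2 = g(0.771246) = 0.717043
x_3 = g(0.717043) = 0.753752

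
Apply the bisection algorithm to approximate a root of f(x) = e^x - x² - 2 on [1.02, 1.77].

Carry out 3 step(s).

f(x) = e^x - x² - 2
Initial interval: [1.02, 1.77]

Iteration 1:
  c_1 = (1.020000 + 1.770000)/2 = 1.395000
  f(c_1) = f(1.395000) = 0.088950
  f(a) × f(c) < 0, new interval: [1.020000, 1.395000]
Iteration 2:
  c_2 = (1.020000 + 1.395000)/2 = 1.207500
  f(c_2) = f(1.207500) = -0.112945
  f(a) × f(c) ≥ 0, new interval: [1.207500, 1.395000]
Iteration 3:
  c_3 = (1.207500 + 1.395000)/2 = 1.301250
  f(c_3) = f(1.301250) = -0.019365
  f(a) × f(c) ≥ 0, new interval: [1.301250, 1.395000]

After 3 iteration(s), the approximation is c_3 = 1.301250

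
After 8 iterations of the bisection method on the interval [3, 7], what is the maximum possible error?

Bisection error bound: |error| ≤ (b-a)/2^n
|error| ≤ (7 - 3)/2^8 = 4/2^8
|error| ≤ 0.0156250000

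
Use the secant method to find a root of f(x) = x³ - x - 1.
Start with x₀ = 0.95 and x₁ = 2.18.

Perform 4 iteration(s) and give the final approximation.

f(x) = x³ - x - 1
x₀ = 0.95, x₁ = 2.18

Secant formula: x_{n+1} = x_n - f(x_n)(x_n - x_{n-1})/(f(x_n) - f(x_{n-1}))

Iteration 1:
  f(0.950000) = -1.092625
  f(2.180000) = 7.180232
  x_2 = 2.180000 - 7.180232×(2.180000 - 0.950000)/(7.180232 - (-1.092625))
       = 1.112450
Iteration 2:
  f(2.180000) = 7.180232
  f(1.112450) = -0.735742
  x_3 = 1.112450 - (-0.735742)×(1.112450 - 2.180000)/(-0.735742 - 7.180232)
       = 1.211673
Iteration 3:
  f(1.112450) = -0.735742
  f(1.211673) = -0.432755
  x_4 = 1.211673 - (-0.432755)×(1.211673 - 1.112450)/(-0.432755 - (-0.735742))
       = 1.353391
Iteration 4:
  f(1.211673) = -0.432755
  f(1.353391) = 0.125571
  x_5 = 1.353391 - 0.125571×(1.353391 - 1.211673)/(0.125571 - (-0.432755))
       = 1.321518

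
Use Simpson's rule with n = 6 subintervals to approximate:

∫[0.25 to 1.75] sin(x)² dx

f(x) = sin(x)²
a = 0.25, b = 1.75, n = 6
h = (b - a)/n = 0.250000

Simpson's rule: (h/3)[f(x₀) + 4f(x₁) + 2f(x₂) + ... + f(xₙ)]

x_0 = 0.2500, f(x_0) = 0.061209, coefficient = 1
x_1 = 0.5000, f(x_1) = 0.229849, coefficient = 4
x_2 = 0.7500, f(x_2) = 0.464631, coefficient = 2
x_3 = 1.0000, f(x_3) = 0.708073, coefficient = 4
x_4 = 1.2500, f(x_4) = 0.900572, coefficient = 2
x_5 = 1.5000, f(x_5) = 0.994996, coefficient = 4
x_6 = 1.7500, f(x_6) = 0.968228, coefficient = 1

I ≈ (0.250000/3) × 11.491518 = 0.957626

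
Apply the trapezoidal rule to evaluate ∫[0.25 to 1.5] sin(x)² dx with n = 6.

f(x) = sin(x)²
a = 0.25, b = 1.5, n = 6
h = (b - a)/n = 0.208333

Trapezoidal rule: (h/2)[f(x₀) + 2f(x₁) + 2f(x₂) + ... + f(xₙ)]

x_0 = 0.2500, f(x_0) = 0.061209, coefficient = 1
x_1 = 0.4583, f(x_1) = 0.195766, coefficient = 2
x_2 = 0.6667, f(x_2) = 0.382381, coefficient = 2
x_3 = 0.8750, f(x_3) = 0.589123, coefficient = 2
x_4 = 1.0833, f(x_4) = 0.780615, coefficient = 2
x_5 = 1.2917, f(x_5) = 0.924089, coefficient = 2
x_6 = 1.5000, f(x_6) = 0.994996, coefficient = 1

I ≈ (0.208333/2) × 6.800152 = 0.708349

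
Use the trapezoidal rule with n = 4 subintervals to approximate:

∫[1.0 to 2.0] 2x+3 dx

f(x) = 2x+3
a = 1.0, b = 2.0, n = 4
h = (b - a)/n = 0.250000

Trapezoidal rule: (h/2)[f(x₀) + 2f(x₁) + 2f(x₂) + ... + f(xₙ)]

x_0 = 1.0000, f(x_0) = 5.000000, coefficient = 1
x_1 = 1.2500, f(x_1) = 5.500000, coefficient = 2
x_2 = 1.5000, f(x_2) = 6.000000, coefficient = 2
x_3 = 1.7500, f(x_3) = 6.500000, coefficient = 2
x_4 = 2.0000, f(x_4) = 7.000000, coefficient = 1

I ≈ (0.250000/2) × 48.000000 = 6.000000
Exact value: 6.000000
Error: 0.000000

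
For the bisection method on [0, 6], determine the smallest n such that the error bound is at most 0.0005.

We need (b-a)/2^n ≤ 0.0005
(6 - 0)/2^n ≤ 0.0005
6/2^n ≤ 0.0005
2^n ≥ 12000
n ≥ log₂(12000) = 13.55
n ≥ 14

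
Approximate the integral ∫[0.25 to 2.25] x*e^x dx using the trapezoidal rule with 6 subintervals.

f(x) = x*e^x
a = 0.25, b = 2.25, n = 6
h = (b - a)/n = 0.333333

Trapezoidal rule: (h/2)[f(x₀) + 2f(x₁) + 2f(x₂) + ... + f(xₙ)]

x_0 = 0.2500, f(x_0) = 0.321006, coefficient = 1
x_1 = 0.5833, f(x_1) = 1.045334, coefficient = 2
x_2 = 0.9167, f(x_2) = 2.292528, coefficient = 2
x_3 = 1.2500, f(x_3) = 4.362929, coefficient = 2
x_4 = 1.5833, f(x_4) = 7.712679, coefficient = 2
x_5 = 1.9167, f(x_5) = 13.029998, coefficient = 2
x_6 = 2.2500, f(x_6) = 21.347406, coefficient = 1

I ≈ (0.333333/2) × 78.555350 = 13.092558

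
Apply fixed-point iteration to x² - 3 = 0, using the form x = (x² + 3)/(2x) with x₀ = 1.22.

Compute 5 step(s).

Equation: x² - 3 = 0
Fixed-point form: x = (x² + 3)/(2x)
x₀ = 1.22

x_1 = g(1.220000) = 1.839508
x_2 = g(1.839508) = 1.735189
x_3 = g(1.735189) = 1.732054
x_4 = g(1.732054) = 1.732051
x_5 = g(1.732051) = 1.732051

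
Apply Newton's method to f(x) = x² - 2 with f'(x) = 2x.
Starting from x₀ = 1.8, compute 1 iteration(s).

f(x) = x² - 2
f'(x) = 2x
x₀ = 1.8

Newton-Raphson formula: x_{n+1} = x_n - f(x_n)/f'(x_n)

Iteration 1:
  f(1.800000) = 1.240000
  f'(1.800000) = 3.600000
  x_1 = 1.800000 - 1.240000/3.600000 = 1.455556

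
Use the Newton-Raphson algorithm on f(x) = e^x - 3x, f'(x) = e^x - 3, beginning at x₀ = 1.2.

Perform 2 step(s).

f(x) = e^x - 3x
f'(x) = e^x - 3
x₀ = 1.2

Newton-Raphson formula: x_{n+1} = x_n - f(x_n)/f'(x_n)

Iteration 1:
  f(1.200000) = -0.279883
  f'(1.200000) = 0.320117
  x_1 = 1.200000 - (-0.279883)/0.320117 = 2.074315
Iteration 2:
  f(2.074315) = 1.736148
  f'(2.074315) = 4.959094
  x_2 = 2.074315 - 1.736148/4.959094 = 1.724221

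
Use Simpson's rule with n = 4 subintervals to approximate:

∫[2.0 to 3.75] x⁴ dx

f(x) = x⁴
a = 2.0, b = 3.75, n = 4
h = (b - a)/n = 0.437500

Simpson's rule: (h/3)[f(x₀) + 4f(x₁) + 2f(x₂) + ... + f(xₙ)]

x_0 = 2.0000, f(x_0) = 16.000000, coefficient = 1
x_1 = 2.4375, f(x_1) = 35.300308, coefficient = 4
x_2 = 2.8750, f(x_2) = 68.320557, coefficient = 2
x_3 = 3.3125, f(x_3) = 120.399185, coefficient = 4
x_4 = 3.7500, f(x_4) = 197.753906, coefficient = 1

I ≈ (0.437500/3) × 973.192993 = 141.923978
Exact value: 141.915430
Error: 0.008548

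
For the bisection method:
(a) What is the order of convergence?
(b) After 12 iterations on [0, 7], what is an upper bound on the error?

(a) Bisection has linear (order 1) convergence; the error is halved each step.

(b) Error bound = (b-a)/2^n = (7 - 0)/2^{12}
    = 7/2^{12}

(a) 1 (linear); (b) error ≤ 1.71e-03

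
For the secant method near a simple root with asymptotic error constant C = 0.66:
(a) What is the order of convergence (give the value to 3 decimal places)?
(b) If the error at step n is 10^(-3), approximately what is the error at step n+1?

(a) Secant method has superlinear convergence with order φ = (1+√5)/2 ≈ 1.618.
    This means |e_{n+1}| ≈ C|e_n|^1.618.

(b) With |e_n| = 10^(-3) and C = 0.66:
    |e_{n+1}| ≈ 0.66 × (10^(-3))^1.618 = 0.66 × 10^(-4.85)

(a) ≈ 1.618 (golden ratio); (b) |e_{n+1}| ≈ 9.235e-06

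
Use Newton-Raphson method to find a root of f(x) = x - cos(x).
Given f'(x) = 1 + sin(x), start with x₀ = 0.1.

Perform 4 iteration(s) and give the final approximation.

f(x) = x - cos(x)
f'(x) = 1 + sin(x)
x₀ = 0.1

Newton-Raphson formula: x_{n+1} = x_n - f(x_n)/f'(x_n)

Iteration 1:
  f(0.100000) = -0.895004
  f'(0.100000) = 1.099833
  x_1 = 0.100000 - (-0.895004)/1.099833 = 0.913763
Iteration 2:
  f(0.913763) = 0.302993
  f'(0.913763) = 1.791808
  x_2 = 0.913763 - 0.302993/1.791808 = 0.744664
Iteration 3:
  f(0.744664) = 0.009349
  f'(0.744664) = 1.677725
  x_3 = 0.744664 - 0.009349/1.677725 = 0.739092
Iteration 4:
  f(0.739092) = 0.000011
  f'(0.739092) = 1.673617
  x_4 = 0.739092 - 0.000011/1.673617 = 0.739085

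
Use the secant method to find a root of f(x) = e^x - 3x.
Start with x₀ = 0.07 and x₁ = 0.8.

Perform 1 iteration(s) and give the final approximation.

f(x) = e^x - 3x
x₀ = 0.07, x₁ = 0.8

Secant formula: x_{n+1} = x_n - f(x_n)(x_n - x_{n-1})/(f(x_n) - f(x_{n-1}))

Iteration 1:
  f(0.070000) = 0.862508
  f(0.800000) = -0.174459
  x_2 = 0.800000 - (-0.174459)×(0.800000 - 0.070000)/(-0.174459 - 0.862508)
       = 0.677185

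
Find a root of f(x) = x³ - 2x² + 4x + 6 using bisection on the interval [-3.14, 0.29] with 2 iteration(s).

f(x) = x³ - 2x² + 4x + 6
Initial interval: [-3.14, 0.29]

Iteration 1:
  c_1 = (-3.140000 + 0.290000)/2 = -1.425000
  f(c_1) = f(-1.425000) = -6.654891
  f(a) × f(c) ≥ 0, new interval: [-1.425000, 0.290000]
Iteration 2:
  c_2 = (-1.425000 + 0.290000)/2 = -0.567500
  f(c_2) = f(-0.567500) = 2.903121
  f(a) × f(c) < 0, new interval: [-1.425000, -0.567500]

After 2 iteration(s), the approximation is c_2 = -0.567500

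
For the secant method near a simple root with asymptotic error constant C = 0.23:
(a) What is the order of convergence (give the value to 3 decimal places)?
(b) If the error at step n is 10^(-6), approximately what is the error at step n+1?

(a) Secant method has superlinear convergence with order φ = (1+√5)/2 ≈ 1.618.
    This means |e_{n+1}| ≈ C|e_n|^1.618.

(b) With |e_n| = 10^(-6) and C = 0.23:
    |e_{n+1}| ≈ 0.23 × (10^(-6))^1.618 = 0.23 × 10^(-9.71)

(a) ≈ 1.618 (golden ratio); (b) |e_{n+1}| ≈ 4.503e-11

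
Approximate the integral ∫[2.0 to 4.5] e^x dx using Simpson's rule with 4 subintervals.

f(x) = e^x
a = 2.0, b = 4.5, n = 4
h = (b - a)/n = 0.625000

Simpson's rule: (h/3)[f(x₀) + 4f(x₁) + 2f(x₂) + ... + f(xₙ)]

x_0 = 2.0000, f(x_0) = 7.389056, coefficient = 1
x_1 = 2.6250, f(x_1) = 13.804574, coefficient = 4
x_2 = 3.2500, f(x_2) = 25.790340, coefficient = 2
x_3 = 3.8750, f(x_3) = 48.182698, coefficient = 4
x_4 = 4.5000, f(x_4) = 90.017131, coefficient = 1

I ≈ (0.625000/3) × 396.935957 = 82.694991
Exact value: 82.628075
Error: 0.066916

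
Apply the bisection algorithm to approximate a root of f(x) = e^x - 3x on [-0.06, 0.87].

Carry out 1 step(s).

f(x) = e^x - 3x
Initial interval: [-0.06, 0.87]

Iteration 1:
  c_1 = (-0.060000 + 0.870000)/2 = 0.405000
  f(c_1) = f(0.405000) = 0.284303
  f(a) × f(c) ≥ 0, new interval: [0.405000, 0.870000]

After 1 iteration(s), the approximation is c_1 = 0.405000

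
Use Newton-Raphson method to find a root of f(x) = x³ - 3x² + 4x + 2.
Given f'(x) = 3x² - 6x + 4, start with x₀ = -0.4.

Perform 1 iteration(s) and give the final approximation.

f(x) = x³ - 3x² + 4x + 2
f'(x) = 3x² - 6x + 4
x₀ = -0.4

Newton-Raphson formula: x_{n+1} = x_n - f(x_n)/f'(x_n)

Iteration 1:
  f(-0.400000) = -0.144000
  f'(-0.400000) = 6.880000
  x_1 = -0.400000 - (-0.144000)/6.880000 = -0.379070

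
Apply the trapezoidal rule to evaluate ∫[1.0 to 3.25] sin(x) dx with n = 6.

f(x) = sin(x)
a = 1.0, b = 3.25, n = 6
h = (b - a)/n = 0.375000

Trapezoidal rule: (h/2)[f(x₀) + 2f(x₁) + 2f(x₂) + ... + f(xₙ)]

x_0 = 1.0000, f(x_0) = 0.841471, coefficient = 1
x_1 = 1.3750, f(x_1) = 0.980893, coefficient = 2
x_2 = 1.7500, f(x_2) = 0.983986, coefficient = 2
x_3 = 2.1250, f(x_3) = 0.850320, coefficient = 2
x_4 = 2.5000, f(x_4) = 0.598472, coefficient = 2
x_5 = 2.8750, f(x_5) = 0.263446, coefficient = 2
x_6 = 3.2500, f(x_6) = -0.108195, coefficient = 1

I ≈ (0.375000/2) × 8.087510 = 1.516408
Exact value: 1.534432
Error: 0.018024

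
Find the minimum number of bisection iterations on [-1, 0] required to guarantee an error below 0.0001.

We need (b-a)/2^n ≤ 0.0001
(0 - (-1))/2^n ≤ 0.0001
1/2^n ≤ 0.0001
2^n ≥ 10000
n ≥ log₂(10000) = 13.29
n ≥ 14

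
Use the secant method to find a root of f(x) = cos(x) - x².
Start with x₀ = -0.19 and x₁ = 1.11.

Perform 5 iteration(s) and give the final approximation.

f(x) = cos(x) - x²
x₀ = -0.19, x₁ = 1.11

Secant formula: x_{n+1} = x_n - f(x_n)(x_n - x_{n-1})/(f(x_n) - f(x_{n-1}))

Iteration 1:
  f(-0.190000) = 0.945904
  f(1.110000) = -0.787438
  x_2 = 1.110000 - (-0.787438)×(1.110000 - (-0.190000))/(-0.787438 - 0.945904)
       = 0.519424
Iteration 2:
  f(1.110000) = -0.787438
  f(0.519424) = 0.598303
  x_3 = 0.519424 - 0.598303×(0.519424 - 1.110000)/(0.598303 - (-0.787438))
       = 0.774409
Iteration 3:
  f(0.519424) = 0.598303
  f(0.774409) = 0.115124
  x_4 = 0.774409 - 0.115124×(0.774409 - 0.519424)/(0.115124 - 0.598303)
       = 0.835163
Iteration 4:
  f(0.774409) = 0.115124
  f(0.835163) = -0.026441
  x_5 = 0.835163 - (-0.026441)×(0.835163 - 0.774409)/(-0.026441 - 0.115124)
       = 0.823816
Iteration 5:
  f(0.835163) = -0.026441
  f(0.823816) = 0.000754
  x_6 = 0.823816 - 0.000754×(0.823816 - 0.835163)/(0.000754 - (-0.026441))
       = 0.824130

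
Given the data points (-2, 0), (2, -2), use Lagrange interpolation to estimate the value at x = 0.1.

Lagrange interpolation formula:
P(x) = Σ yᵢ × Lᵢ(x)
where Lᵢ(x) = Π_{j≠i} (x - xⱼ)/(xᵢ - xⱼ)

L_0(0.1) = (0.1 - 2)/(-2 - 2) = 0.475000
L_1(0.1) = (0.1 - (-2))/(2 - (-2)) = 0.525000

P(0.1) = 0×L_0(0.1) + (-2)×L_1(0.1)
P(0.1) = -1.050000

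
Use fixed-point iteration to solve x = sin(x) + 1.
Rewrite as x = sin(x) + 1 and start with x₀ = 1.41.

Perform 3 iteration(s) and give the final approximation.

Equation: x = sin(x) + 1
Fixed-point form: x = sin(x) + 1
x₀ = 1.41

x_1 = g(1.410000) = 1.987100
x_2 = g(1.987100) = 1.914590
x_3 = g(1.914590) = 1.941483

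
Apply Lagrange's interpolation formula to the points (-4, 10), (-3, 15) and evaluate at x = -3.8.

Lagrange interpolation formula:
P(x) = Σ yᵢ × Lᵢ(x)
where Lᵢ(x) = Π_{j≠i} (x - xⱼ)/(xᵢ - xⱼ)

L_0(-3.8) = (-3.8 - (-3))/(-4 - (-3)) = 0.800000
L_1(-3.8) = (-3.8 - (-4))/(-3 - (-4)) = 0.200000

P(-3.8) = 10×L_0(-3.8) + 15×L_1(-3.8)
P(-3.8) = 11.000000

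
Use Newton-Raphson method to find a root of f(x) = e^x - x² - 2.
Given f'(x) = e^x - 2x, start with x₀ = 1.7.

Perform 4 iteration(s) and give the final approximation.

f(x) = e^x - x² - 2
f'(x) = e^x - 2x
x₀ = 1.7

Newton-Raphson formula: x_{n+1} = x_n - f(x_n)/f'(x_n)

Iteration 1:
  f(1.700000) = 0.583947
  f'(1.700000) = 2.073947
  x_1 = 1.700000 - 0.583947/2.073947 = 1.418437
Iteration 2:
  f(1.418437) = 0.118695
  f'(1.418437) = 1.293785
  x_2 = 1.418437 - 0.118695/1.293785 = 1.326694
Iteration 3:
  f(1.326694) = 0.008447
  f'(1.326694) = 1.115176
  x_3 = 1.326694 - 0.008447/1.115176 = 1.319119
Iteration 4:
  f(1.319119) = 0.000050
  f'(1.319119) = 1.101888
  x_4 = 1.319119 - 0.000050/1.101888 = 1.319074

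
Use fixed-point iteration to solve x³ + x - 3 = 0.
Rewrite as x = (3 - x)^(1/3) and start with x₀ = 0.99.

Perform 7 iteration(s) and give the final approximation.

Equation: x³ + x - 3 = 0
Fixed-point form: x = (3 - x)^(1/3)
x₀ = 0.99

x_1 = g(0.990000) = 1.262017
x_2 = g(1.262017) = 1.202306
x_3 = g(1.202306) = 1.215921
x_4 = g(1.215921) = 1.212843
x_5 = g(1.212843) = 1.213540
x_6 = g(1.213540) = 1.213383
x_7 = g(1.213383) = 1.213418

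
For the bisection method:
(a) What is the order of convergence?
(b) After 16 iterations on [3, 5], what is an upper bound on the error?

(a) Bisection has linear (order 1) convergence; the error is halved each step.

(b) Error bound = (b-a)/2^n = (5 - 3)/2^{16}
    = 2/2^{16}

(a) 1 (linear); (b) error ≤ 3.05e-05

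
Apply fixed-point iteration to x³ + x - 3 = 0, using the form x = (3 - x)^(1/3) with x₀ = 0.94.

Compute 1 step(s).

Equation: x³ + x - 3 = 0
Fixed-point form: x = (3 - x)^(1/3)
x₀ = 0.94

x_1 = g(0.940000) = 1.272396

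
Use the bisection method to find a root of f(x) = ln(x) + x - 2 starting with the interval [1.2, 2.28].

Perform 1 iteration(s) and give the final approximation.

f(x) = ln(x) + x - 2
Initial interval: [1.2, 2.28]

Iteration 1:
  c_1 = (1.200000 + 2.280000)/2 = 1.740000
  f(c_1) = f(1.740000) = 0.293885
  f(a) × f(c) < 0, new interval: [1.200000, 1.740000]

After 1 iteration(s), the approximation is c_1 = 1.740000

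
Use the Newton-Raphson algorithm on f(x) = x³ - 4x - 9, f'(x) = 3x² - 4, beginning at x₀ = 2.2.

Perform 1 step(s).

f(x) = x³ - 4x - 9
f'(x) = 3x² - 4
x₀ = 2.2

Newton-Raphson formula: x_{n+1} = x_n - f(x_n)/f'(x_n)

Iteration 1:
  f(2.200000) = -7.152000
  f'(2.200000) = 10.520000
  x_1 = 2.200000 - (-7.152000)/10.520000 = 2.879848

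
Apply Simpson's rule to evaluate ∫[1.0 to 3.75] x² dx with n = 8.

f(x) = x²
a = 1.0, b = 3.75, n = 8
h = (b - a)/n = 0.343750

Simpson's rule: (h/3)[f(x₀) + 4f(x₁) + 2f(x₂) + ... + f(xₙ)]

x_0 = 1.0000, f(x_0) = 1.000000, coefficient = 1
x_1 = 1.3438, f(x_1) = 1.805664, coefficient = 4
x_2 = 1.6875, f(x_2) = 2.847656, coefficient = 2
x_3 = 2.0312, f(x_3) = 4.125977, coefficient = 4
x_4 = 2.3750, f(x_4) = 5.640625, coefficient = 2
x_5 = 2.7188, f(x_5) = 7.391602, coefficient = 4
x_6 = 3.0625, f(x_6) = 9.378906, coefficient = 2
x_7 = 3.4062, f(x_7) = 11.602539, coefficient = 4
x_8 = 3.7500, f(x_8) = 14.062500, coefficient = 1

I ≈ (0.343750/3) × 150.500000 = 17.244792
Exact value: 17.244792
Error: 0.000000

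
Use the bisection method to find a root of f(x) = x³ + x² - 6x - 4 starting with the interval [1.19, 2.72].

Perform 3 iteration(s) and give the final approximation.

f(x) = x³ + x² - 6x - 4
Initial interval: [1.19, 2.72]

Iteration 1:
  c_1 = (1.190000 + 2.720000)/2 = 1.955000
  f(c_1) = f(1.955000) = -4.435916
  f(a) × f(c) ≥ 0, new interval: [1.955000, 2.720000]
Iteration 2:
  c_2 = (1.955000 + 2.720000)/2 = 2.337500
  f(c_2) = f(2.337500) = 0.210787
  f(a) × f(c) < 0, new interval: [1.955000, 2.337500]
Iteration 3:
  c_3 = (1.955000 + 2.337500)/2 = 2.146250
  f(c_3) = f(2.146250) = -2.384648
  f(a) × f(c) ≥ 0, new interval: [2.146250, 2.337500]

After 3 iteration(s), the approximation is c_3 = 2.146250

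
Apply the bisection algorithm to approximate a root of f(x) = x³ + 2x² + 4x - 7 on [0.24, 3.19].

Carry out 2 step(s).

f(x) = x³ + 2x² + 4x - 7
Initial interval: [0.24, 3.19]

Iteration 1:
  c_1 = (0.240000 + 3.190000)/2 = 1.715000
  f(c_1) = f(1.715000) = 10.786651
  f(a) × f(c) < 0, new interval: [0.240000, 1.715000]
Iteration 2:
  c_2 = (0.240000 + 1.715000)/2 = 0.977500
  f(c_2) = f(0.977500) = -0.244980
  f(a) × f(c) ≥ 0, new interval: [0.977500, 1.715000]

After 2 iteration(s), the approximation is c_2 = 0.977500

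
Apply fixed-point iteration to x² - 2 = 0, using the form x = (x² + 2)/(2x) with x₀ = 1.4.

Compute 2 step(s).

Equation: x² - 2 = 0
Fixed-point form: x = (x² + 2)/(2x)
x₀ = 1.4

x_1 = g(1.400000) = 1.414286
x_2 = g(1.414286) = 1.414214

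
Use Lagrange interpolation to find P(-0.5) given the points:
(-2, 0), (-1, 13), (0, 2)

Lagrange interpolation formula:
P(x) = Σ yᵢ × Lᵢ(x)
where Lᵢ(x) = Π_{j≠i} (x - xⱼ)/(xᵢ - xⱼ)

L_0(-0.5) = (-0.5 - (-1))/(-2 - (-1)) × (-0.5 - 0)/(-2 - 0) = -0.125000
L_1(-0.5) = (-0.5 - (-2))/(-1 - (-2)) × (-0.5 - 0)/(-1 - 0) = 0.750000
L_2(-0.5) = (-0.5 - (-2))/(0 - (-2)) × (-0.5 - (-1))/(0 - (-1)) = 0.375000

P(-0.5) = 0×L_0(-0.5) + 13×L_1(-0.5) + 2×L_2(-0.5)
P(-0.5) = 10.500000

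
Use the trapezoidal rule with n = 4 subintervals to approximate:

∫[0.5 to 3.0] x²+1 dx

f(x) = x²+1
a = 0.5, b = 3.0, n = 4
h = (b - a)/n = 0.625000

Trapezoidal rule: (h/2)[f(x₀) + 2f(x₁) + 2f(x₂) + ... + f(xₙ)]

x_0 = 0.5000, f(x_0) = 1.250000, coefficient = 1
x_1 = 1.1250, f(x_1) = 2.265625, coefficient = 2
x_2 = 1.7500, f(x_2) = 4.062500, coefficient = 2
x_3 = 2.3750, f(x_3) = 6.640625, coefficient = 2
x_4 = 3.0000, f(x_4) = 10.000000, coefficient = 1

I ≈ (0.625000/2) × 37.187500 = 11.621094
Exact value: 11.458333
Error: 0.162760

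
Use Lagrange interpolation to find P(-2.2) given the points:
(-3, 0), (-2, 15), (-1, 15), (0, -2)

Lagrange interpolation formula:
P(x) = Σ yᵢ × Lᵢ(x)
where Lᵢ(x) = Π_{j≠i} (x - xⱼ)/(xᵢ - xⱼ)

L_0(-2.2) = (-2.2 - (-2))/(-3 - (-2)) × (-2.2 - (-1))/(-3 - (-1)) × (-2.2 - 0)/(-3 - 0) = 0.088000
L_1(-2.2) = (-2.2 - (-3))/(-2 - (-3)) × (-2.2 - (-1))/(-2 - (-1)) × (-2.2 - 0)/(-2 - 0) = 1.056000
L_2(-2.2) = (-2.2 - (-3))/(-1 - (-3)) × (-2.2 - (-2))/(-1 - (-2)) × (-2.2 - 0)/(-1 - 0) = -0.176000
L_3(-2.2) = (-2.2 - (-3))/(0 - (-3)) × (-2.2 - (-2))/(0 - (-2)) × (-2.2 - (-1))/(0 - (-1)) = 0.032000

P(-2.2) = 0×L_0(-2.2) + 15×L_1(-2.2) + 15×L_2(-2.2) + (-2)×L_3(-2.2)
P(-2.2) = 13.136000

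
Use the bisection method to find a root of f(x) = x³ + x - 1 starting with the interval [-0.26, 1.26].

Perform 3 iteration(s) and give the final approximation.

f(x) = x³ + x - 1
Initial interval: [-0.26, 1.26]

Iteration 1:
  c_1 = (-0.260000 + 1.260000)/2 = 0.500000
  f(c_1) = f(0.500000) = -0.375000
  f(a) × f(c) ≥ 0, new interval: [0.500000, 1.260000]
Iteration 2:
  c_2 = (0.500000 + 1.260000)/2 = 0.880000
  f(c_2) = f(0.880000) = 0.561472
  f(a) × f(c) < 0, new interval: [0.500000, 0.880000]
Iteration 3:
  c_3 = (0.500000 + 0.880000)/2 = 0.690000
  f(c_3) = f(0.690000) = 0.018509
  f(a) × f(c) < 0, new interval: [0.500000, 0.690000]

After 3 iteration(s), the approximation is c_3 = 0.690000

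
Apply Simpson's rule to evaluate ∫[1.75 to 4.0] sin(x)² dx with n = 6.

f(x) = sin(x)²
a = 1.75, b = 4.0, n = 6
h = (b - a)/n = 0.375000

Simpson's rule: (h/3)[f(x₀) + 4f(x₁) + 2f(x₂) + ... + f(xₙ)]

x_0 = 1.7500, f(x_0) = 0.968228, coefficient = 1
x_1 = 2.1250, f(x_1) = 0.723044, coefficient = 4
x_2 = 2.5000, f(x_2) = 0.358169, coefficient = 2
x_3 = 2.8750, f(x_3) = 0.069404, coefficient = 4
x_4 = 3.2500, f(x_4) = 0.011706, coefficient = 2
x_5 = 3.6250, f(x_5) = 0.216038, coefficient = 4
x_6 = 4.0000, f(x_6) = 0.572750, coefficient = 1

I ≈ (0.375000/3) × 6.314670 = 0.789334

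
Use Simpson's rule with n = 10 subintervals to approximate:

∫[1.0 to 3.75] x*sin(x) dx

f(x) = x*sin(x)
a = 1.0, b = 3.75, n = 10
h = (b - a)/n = 0.275000

Simpson's rule: (h/3)[f(x₀) + 4f(x₁) + 2f(x₂) + ... + f(xₙ)]

x_0 = 1.0000, f(x_0) = 0.841471, coefficient = 1
x_1 = 1.2750, f(x_1) = 1.219627, coefficient = 4
x_2 = 1.5500, f(x_2) = 1.549665, coefficient = 2
x_3 = 1.8250, f(x_3) = 1.766352, coefficient = 4
x_4 = 2.1000, f(x_4) = 1.812740, coefficient = 2
x_5 = 2.3750, f(x_5) = 1.647502, coefficient = 4
x_6 = 2.6500, f(x_6) = 1.250881, coefficient = 2
x_7 = 2.9250, f(x_7) = 0.628592, coefficient = 4
x_8 = 3.2000, f(x_8) = -0.186797, coefficient = 2
x_9 = 3.4750, f(x_9) = -1.137245, coefficient = 4
x_10 = 3.7500, f(x_10) = -2.143355, coefficient = 1

I ≈ (0.275000/3) × 24.050403 = 2.204620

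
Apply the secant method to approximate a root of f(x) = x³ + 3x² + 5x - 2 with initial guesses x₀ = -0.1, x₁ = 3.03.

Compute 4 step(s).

f(x) = x³ + 3x² + 5x - 2
x₀ = -0.1, x₁ = 3.03

Secant formula: x_{n+1} = x_n - f(x_n)(x_n - x_{n-1})/(f(x_n) - f(x_{n-1}))

Iteration 1:
  f(-0.100000) = -2.471000
  f(3.030000) = 68.510827
  x_2 = 3.030000 - 68.510827×(3.030000 - (-0.100000))/(68.510827 - (-2.471000))
       = 0.008961
Iteration 2:
  f(3.030000) = 68.510827
  f(0.008961) = -1.954955
  x_3 = 0.008961 - (-1.954955)×(0.008961 - 3.030000)/(-1.954955 - 68.510827)
       = 0.092774
Iteration 3:
  f(0.008961) = -1.954955
  f(0.092774) = -1.509508
  x_4 = 0.092774 - (-1.509508)×(0.092774 - 0.008961)/(-1.509508 - (-1.954955))
       = 0.376798
Iteration 4:
  f(0.092774) = -1.509508
  f(0.376798) = 0.363418
  x_5 = 0.376798 - 0.363418×(0.376798 - 0.092774)/(0.363418 - (-1.509508))
       = 0.321687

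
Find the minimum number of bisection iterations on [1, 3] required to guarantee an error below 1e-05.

We need (b-a)/2^n ≤ 1e-05
(3 - 1)/2^n ≤ 1e-05
2/2^n ≤ 1e-05
2^n ≥ 200000
n ≥ log₂(200000) = 17.61
n ≥ 18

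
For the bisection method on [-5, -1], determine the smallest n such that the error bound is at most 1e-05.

We need (b-a)/2^n ≤ 1e-05
(-1 - (-5))/2^n ≤ 1e-05
4/2^n ≤ 1e-05
2^n ≥ 400000
n ≥ log₂(400000) = 18.61
n ≥ 19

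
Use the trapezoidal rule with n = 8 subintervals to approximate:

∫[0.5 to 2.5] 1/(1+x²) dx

f(x) = 1/(1+x²)
a = 0.5, b = 2.5, n = 8
h = (b - a)/n = 0.250000

Trapezoidal rule: (h/2)[f(x₀) + 2f(x₁) + 2f(x₂) + ... + f(xₙ)]

x_0 = 0.5000, f(x_0) = 0.800000, coefficient = 1
x_1 = 0.7500, f(x_1) = 0.640000, coefficient = 2
x_2 = 1.0000, f(x_2) = 0.500000, coefficient = 2
x_3 = 1.2500, f(x_3) = 0.390244, coefficient = 2
x_4 = 1.5000, f(x_4) = 0.307692, coefficient = 2
x_5 = 1.7500, f(x_5) = 0.246154, coefficient = 2
x_6 = 2.0000, f(x_6) = 0.200000, coefficient = 2
x_7 = 2.2500, f(x_7) = 0.164948, coefficient = 2
x_8 = 2.5000, f(x_8) = 0.137931, coefficient = 1

I ≈ (0.250000/2) × 5.836008 = 0.729501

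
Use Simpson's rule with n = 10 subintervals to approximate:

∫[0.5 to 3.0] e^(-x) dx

f(x) = e^(-x)
a = 0.5, b = 3.0, n = 10
h = (b - a)/n = 0.250000

Simpson's rule: (h/3)[f(x₀) + 4f(x₁) + 2f(x₂) + ... + f(xₙ)]

x_0 = 0.5000, f(x_0) = 0.606531, coefficient = 1
x_1 = 0.7500, f(x_1) = 0.472367, coefficient = 4
x_2 = 1.0000, f(x_2) = 0.367879, coefficient = 2
x_3 = 1.2500, f(x_3) = 0.286505, coefficient = 4
x_4 = 1.5000, f(x_4) = 0.223130, coefficient = 2
x_5 = 1.7500, f(x_5) = 0.173774, coefficient = 4
x_6 = 2.0000, f(x_6) = 0.135335, coefficient = 2
x_7 = 2.2500, f(x_7) = 0.105399, coefficient = 4
x_8 = 2.5000, f(x_8) = 0.082085, coefficient = 2
x_9 = 2.7500, f(x_9) = 0.063928, coefficient = 4
x_10 = 3.0000, f(x_10) = 0.049787, coefficient = 1

I ≈ (0.250000/3) × 6.681067 = 0.556756
Exact value: 0.556744
Error: 0.000012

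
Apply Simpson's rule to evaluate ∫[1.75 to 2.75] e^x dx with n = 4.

f(x) = e^x
a = 1.75, b = 2.75, n = 4
h = (b - a)/n = 0.250000

Simpson's rule: (h/3)[f(x₀) + 4f(x₁) + 2f(x₂) + ... + f(xₙ)]

x_0 = 1.7500, f(x_0) = 5.754603, coefficient = 1
x_1 = 2.0000, f(x_1) = 7.389056, coefficient = 4
x_2 = 2.2500, f(x_2) = 9.487736, coefficient = 2
x_3 = 2.5000, f(x_3) = 12.182494, coefficient = 4
x_4 = 2.7500, f(x_4) = 15.642632, coefficient = 1

I ≈ (0.250000/3) × 118.658906 = 9.888242
Exact value: 9.888029
Error: 0.000213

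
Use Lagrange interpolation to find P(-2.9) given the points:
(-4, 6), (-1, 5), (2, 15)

Lagrange interpolation formula:
P(x) = Σ yᵢ × Lᵢ(x)
where Lᵢ(x) = Π_{j≠i} (x - xⱼ)/(xᵢ - xⱼ)

L_0(-2.9) = (-2.9 - (-1))/(-4 - (-1)) × (-2.9 - 2)/(-4 - 2) = 0.517222
L_1(-2.9) = (-2.9 - (-4))/(-1 - (-4)) × (-2.9 - 2)/(-1 - 2) = 0.598889
L_2(-2.9) = (-2.9 - (-4))/(2 - (-4)) × (-2.9 - (-1))/(2 - (-1)) = -0.116111

P(-2.9) = 6×L_0(-2.9) + 5×L_1(-2.9) + 15×L_2(-2.9)
P(-2.9) = 4.356111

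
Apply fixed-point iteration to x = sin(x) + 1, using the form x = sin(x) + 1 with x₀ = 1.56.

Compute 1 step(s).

Equation: x = sin(x) + 1
Fixed-point form: x = sin(x) + 1
x₀ = 1.56

x_1 = g(1.560000) = 1.999942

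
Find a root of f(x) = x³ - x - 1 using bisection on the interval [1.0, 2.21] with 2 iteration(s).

f(x) = x³ - x - 1
Initial interval: [1.0, 2.21]

Iteration 1:
  c_1 = (1.000000 + 2.210000)/2 = 1.605000
  f(c_1) = f(1.605000) = 1.529520
  f(a) × f(c) < 0, new interval: [1.000000, 1.605000]
Iteration 2:
  c_2 = (1.000000 + 1.605000)/2 = 1.302500
  f(c_2) = f(1.302500) = -0.092801
  f(a) × f(c) ≥ 0, new interval: [1.302500, 1.605000]

After 2 iteration(s), the approximation is c_2 = 1.302500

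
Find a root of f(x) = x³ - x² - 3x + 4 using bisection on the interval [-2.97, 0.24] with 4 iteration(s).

f(x) = x³ - x² - 3x + 4
Initial interval: [-2.97, 0.24]

Iteration 1:
  c_1 = (-2.970000 + 0.240000)/2 = -1.365000
  f(c_1) = f(-1.365000) = 3.688473
  f(a) × f(c) < 0, new interval: [-2.970000, -1.365000]
Iteration 2:
  c_2 = (-2.970000 + (-1.365000))/2 = -2.167500
  f(c_2) = f(-2.167500) = -4.378593
  f(a) × f(c) ≥ 0, new interval: [-2.167500, -1.365000]
Iteration 3:
  c_3 = (-2.167500 + (-1.365000))/2 = -1.766250
  f(c_3) = f(-1.766250) = 0.669048
  f(a) × f(c) < 0, new interval: [-2.167500, -1.766250]
Iteration 4:
  c_4 = (-2.167500 + (-1.766250))/2 = -1.966875
  f(c_4) = f(-1.966875) = -1.577020
  f(a) × f(c) ≥ 0, new interval: [-1.966875, -1.766250]

After 4 iteration(s), the approximation is c_4 = -1.966875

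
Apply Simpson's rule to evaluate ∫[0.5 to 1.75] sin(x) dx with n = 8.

f(x) = sin(x)
a = 0.5, b = 1.75, n = 8
h = (b - a)/n = 0.156250

Simpson's rule: (h/3)[f(x₀) + 4f(x₁) + 2f(x₂) + ... + f(xₙ)]

x_0 = 0.5000, f(x_0) = 0.479426, coefficient = 1
x_1 = 0.6562, f(x_1) = 0.610150, coefficient = 4
x_2 = 0.8125, f(x_2) = 0.726009, coefficient = 2
x_3 = 0.9688, f(x_3) = 0.824178, coefficient = 4
x_4 = 1.1250, f(x_4) = 0.902268, coefficient = 2
x_5 = 1.2812, f(x_5) = 0.958374, coefficient = 4
x_6 = 1.4375, f(x_6) = 0.991129, coefficient = 2
x_7 = 1.5938, f(x_7) = 0.999737, coefficient = 4
x_8 = 1.7500, f(x_8) = 0.983986, coefficient = 1

I ≈ (0.156250/3) × 20.271977 = 1.055832
Exact value: 1.055829
Error: 0.000004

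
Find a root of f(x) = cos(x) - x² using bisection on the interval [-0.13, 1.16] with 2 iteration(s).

f(x) = cos(x) - x²
Initial interval: [-0.13, 1.16]

Iteration 1:
  c_1 = (-0.130000 + 1.160000)/2 = 0.515000
  f(c_1) = f(0.515000) = 0.605068
  f(a) × f(c) ≥ 0, new interval: [0.515000, 1.160000]
Iteration 2:
  c_2 = (0.515000 + 1.160000)/2 = 0.837500
  f(c_2) = f(0.837500) = -0.032084
  f(a) × f(c) < 0, new interval: [0.515000, 0.837500]

After 2 iteration(s), the approximation is c_2 = 0.837500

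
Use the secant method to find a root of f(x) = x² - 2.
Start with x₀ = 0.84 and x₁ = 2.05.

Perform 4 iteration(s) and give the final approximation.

f(x) = x² - 2
x₀ = 0.84, x₁ = 2.05

Secant formula: x_{n+1} = x_n - f(x_n)(x_n - x_{n-1})/(f(x_n) - f(x_{n-1}))

Iteration 1:
  f(0.840000) = -1.294400
  f(2.050000) = 2.202500
  x_2 = 2.050000 - 2.202500×(2.050000 - 0.840000)/(2.202500 - (-1.294400))
       = 1.287889
Iteration 2:
  f(2.050000) = 2.202500
  f(1.287889) = -0.341341
  x_3 = 1.287889 - (-0.341341)×(1.287889 - 2.050000)/(-0.341341 - 2.202500)
       = 1.390152
Iteration 3:
  f(1.287889) = -0.341341
  f(1.390152) = -0.067478
  x_4 = 1.390152 - (-0.067478)×(1.390152 - 1.287889)/(-0.067478 - (-0.341341))
       = 1.415349
Iteration 4:
  f(1.390152) = -0.067478
  f(1.415349) = 0.003212
  x_5 = 1.415349 - 0.003212×(1.415349 - 1.390152)/(0.003212 - (-0.067478))
       = 1.414204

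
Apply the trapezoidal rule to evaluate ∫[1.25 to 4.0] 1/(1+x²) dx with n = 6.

f(x) = 1/(1+x²)
a = 1.25, b = 4.0, n = 6
h = (b - a)/n = 0.458333

Trapezoidal rule: (h/2)[f(x₀) + 2f(x₁) + 2f(x₂) + ... + f(xₙ)]

x_0 = 1.2500, f(x_0) = 0.390244, coefficient = 1
x_1 = 1.7083, f(x_1) = 0.255206, coefficient = 2
x_2 = 2.1667, f(x_2) = 0.175610, coefficient = 2
x_3 = 2.6250, f(x_3) = 0.126733, coefficient = 2
x_4 = 3.0833, f(x_4) = 0.095175, coefficient = 2
x_5 = 3.5417, f(x_5) = 0.073837, coefficient = 2
x_6 = 4.0000, f(x_6) = 0.058824, coefficient = 1

I ≈ (0.458333/2) × 1.902188 = 0.435918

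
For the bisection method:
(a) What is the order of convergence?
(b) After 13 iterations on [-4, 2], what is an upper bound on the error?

(a) Bisection has linear (order 1) convergence; the error is halved each step.

(b) Error bound = (b-a)/2^n = (2 - (-4))/2^{13}
    = 6/2^{13}

(a) 1 (linear); (b) error ≤ 7.32e-04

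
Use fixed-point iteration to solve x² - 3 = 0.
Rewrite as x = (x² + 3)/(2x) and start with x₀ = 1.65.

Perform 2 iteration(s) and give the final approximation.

Equation: x² - 3 = 0
Fixed-point form: x = (x² + 3)/(2x)
x₀ = 1.65

x_1 = g(1.650000) = 1.734091
x_2 = g(1.734091) = 1.732052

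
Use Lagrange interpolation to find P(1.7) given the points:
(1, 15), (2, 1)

Lagrange interpolation formula:
P(x) = Σ yᵢ × Lᵢ(x)
where Lᵢ(x) = Π_{j≠i} (x - xⱼ)/(xᵢ - xⱼ)

L_0(1.7) = (1.7 - 2)/(1 - 2) = 0.300000
L_1(1.7) = (1.7 - 1)/(2 - 1) = 0.700000

P(1.7) = 15×L_0(1.7) + 1×L_1(1.7)
P(1.7) = 5.200000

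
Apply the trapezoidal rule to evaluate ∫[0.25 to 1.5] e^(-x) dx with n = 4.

f(x) = e^(-x)
a = 0.25, b = 1.5, n = 4
h = (b - a)/n = 0.312500

Trapezoidal rule: (h/2)[f(x₀) + 2f(x₁) + 2f(x₂) + ... + f(xₙ)]

x_0 = 0.2500, f(x_0) = 0.778801, coefficient = 1
x_1 = 0.5625, f(x_1) = 0.569783, coefficient = 2
x_2 = 0.8750, f(x_2) = 0.416862, coefficient = 2
x_3 = 1.1875, f(x_3) = 0.304983, coefficient = 2
x_4 = 1.5000, f(x_4) = 0.223130, coefficient = 1

I ≈ (0.312500/2) × 3.585186 = 0.560185
Exact value: 0.555671
Error: 0.004515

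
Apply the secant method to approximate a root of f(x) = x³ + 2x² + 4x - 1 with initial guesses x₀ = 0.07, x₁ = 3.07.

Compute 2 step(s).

f(x) = x³ + 2x² + 4x - 1
x₀ = 0.07, x₁ = 3.07

Secant formula: x_{n+1} = x_n - f(x_n)(x_n - x_{n-1})/(f(x_n) - f(x_{n-1}))

Iteration 1:
  f(0.070000) = -0.709857
  f(3.070000) = 59.064243
  x_2 = 3.070000 - 59.064243×(3.070000 - 0.070000)/(59.064243 - (-0.709857))
       = 0.105627
Iteration 2:
  f(3.070000) = 59.064243
  f(0.105627) = -0.553999
  x_3 = 0.105627 - (-0.553999)×(0.105627 - 3.070000)/(-0.553999 - 59.064243)
       = 0.133173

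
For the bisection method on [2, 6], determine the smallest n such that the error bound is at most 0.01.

We need (b-a)/2^n ≤ 0.01
(6 - 2)/2^n ≤ 0.01
4/2^n ≤ 0.01
2^n ≥ 400
n ≥ log₂(400) = 8.64
n ≥ 9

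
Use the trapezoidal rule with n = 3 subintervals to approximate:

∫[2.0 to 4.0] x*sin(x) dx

f(x) = x*sin(x)
a = 2.0, b = 4.0, n = 3
h = (b - a)/n = 0.666667

Trapezoidal rule: (h/2)[f(x₀) + 2f(x₁) + 2f(x₂) + ... + f(xₙ)]

x_0 = 2.0000, f(x_0) = 1.818595, coefficient = 1
x_1 = 2.6667, f(x_1) = 1.219394, coefficient = 2
x_2 = 3.3333, f(x_2) = -0.635227, coefficient = 2
x_3 = 4.0000, f(x_3) = -3.027210, coefficient = 1

I ≈ (0.666667/2) × -0.040281 = -0.013427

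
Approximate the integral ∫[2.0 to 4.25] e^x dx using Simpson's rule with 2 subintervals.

f(x) = e^x
a = 2.0, b = 4.25, n = 2
h = (b - a)/n = 1.125000

Simpson's rule: (h/3)[f(x₀) + 4f(x₁) + 2f(x₂) + ... + f(xₙ)]

x_0 = 2.0000, f(x_0) = 7.389056, coefficient = 1
x_1 = 3.1250, f(x_1) = 22.759895, coefficient = 4
x_2 = 4.2500, f(x_2) = 70.105412, coefficient = 1

I ≈ (1.125000/3) × 168.534049 = 63.200268
Exact value: 62.716356
Error: 0.483912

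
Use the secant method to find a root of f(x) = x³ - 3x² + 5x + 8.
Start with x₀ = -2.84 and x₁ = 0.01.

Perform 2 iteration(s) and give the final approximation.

f(x) = x³ - 3x² + 5x + 8
x₀ = -2.84, x₁ = 0.01

Secant formula: x_{n+1} = x_n - f(x_n)(x_n - x_{n-1})/(f(x_n) - f(x_{n-1}))

Iteration 1:
  f(-2.840000) = -53.303104
  f(0.010000) = 8.049701
  x_2 = 0.010000 - 8.049701×(0.010000 - (-2.840000))/(8.049701 - (-53.303104))
       = -0.363930
Iteration 2:
  f(0.010000) = 8.049701
  f(-0.363930) = 5.734815
  x_3 = -0.363930 - 5.734815×(-0.363930 - 0.010000)/(5.734815 - 8.049701)
       = -1.290290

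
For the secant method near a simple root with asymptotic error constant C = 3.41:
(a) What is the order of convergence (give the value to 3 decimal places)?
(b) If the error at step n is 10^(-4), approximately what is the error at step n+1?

(a) Secant method has superlinear convergence with order φ = (1+√5)/2 ≈ 1.618.
    This means |e_{n+1}| ≈ C|e_n|^1.618.

(b) With |e_n| = 10^(-4) and C = 3.41:
    |e_{n+1}| ≈ 3.41 × (10^(-4))^1.618 = 3.41 × 10^(-6.47)

(a) ≈ 1.618 (golden ratio); (b) |e_{n+1}| ≈ 1.150e-06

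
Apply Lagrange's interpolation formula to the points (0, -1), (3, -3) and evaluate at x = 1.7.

Lagrange interpolation formula:
P(x) = Σ yᵢ × Lᵢ(x)
where Lᵢ(x) = Π_{j≠i} (x - xⱼ)/(xᵢ - xⱼ)

L_0(1.7) = (1.7 - 3)/(0 - 3) = 0.433333
L_1(1.7) = (1.7 - 0)/(3 - 0) = 0.566667

P(1.7) = (-1)×L_0(1.7) + (-3)×L_1(1.7)
P(1.7) = -2.133333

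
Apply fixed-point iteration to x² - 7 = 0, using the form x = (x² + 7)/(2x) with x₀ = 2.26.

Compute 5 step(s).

Equation: x² - 7 = 0
Fixed-point form: x = (x² + 7)/(2x)
x₀ = 2.26

x_1 = g(2.260000) = 2.678673
x_2 = g(2.678673) = 2.645954
x_3 = g(2.645954) = 2.645751
x_4 = g(2.645751) = 2.645751
x_5 = g(2.645751) = 2.645751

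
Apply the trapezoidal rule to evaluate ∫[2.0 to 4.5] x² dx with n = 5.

f(x) = x²
a = 2.0, b = 4.5, n = 5
h = (b - a)/n = 0.500000

Trapezoidal rule: (h/2)[f(x₀) + 2f(x₁) + 2f(x₂) + ... + f(xₙ)]

x_0 = 2.0000, f(x_0) = 4.000000, coefficient = 1
x_1 = 2.5000, f(x_1) = 6.250000, coefficient = 2
x_2 = 3.0000, f(x_2) = 9.000000, coefficient = 2
x_3 = 3.5000, f(x_3) = 12.250000, coefficient = 2
x_4 = 4.0000, f(x_4) = 16.000000, coefficient = 2
x_5 = 4.5000, f(x_5) = 20.250000, coefficient = 1

I ≈ (0.500000/2) × 111.250000 = 27.812500
Exact value: 27.708333
Error: 0.104167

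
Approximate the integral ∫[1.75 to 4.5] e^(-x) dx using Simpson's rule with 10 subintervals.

f(x) = e^(-x)
a = 1.75, b = 4.5, n = 10
h = (b - a)/n = 0.275000

Simpson's rule: (h/3)[f(x₀) + 4f(x₁) + 2f(x₂) + ... + f(xₙ)]

x_0 = 1.7500, f(x_0) = 0.173774, coefficient = 1
x_1 = 2.0250, f(x_1) = 0.131994, coefficient = 4
x_2 = 2.3000, f(x_2) = 0.100259, coefficient = 2
x_3 = 2.5750, f(x_3) = 0.076154, coefficient = 4
x_4 = 2.8500, f(x_4) = 0.057844, coefficient = 2
x_5 = 3.1250, f(x_5) = 0.043937, coefficient = 4
x_6 = 3.4000, f(x_6) = 0.033373, coefficient = 2
x_7 = 3.6750, f(x_7) = 0.025349, coefficient = 4
x_8 = 3.9500, f(x_8) = 0.019255, coefficient = 2
x_9 = 4.2250, f(x_9) = 0.014625, coefficient = 4
x_10 = 4.5000, f(x_10) = 0.011109, coefficient = 1

I ≈ (0.275000/3) × 1.774583 = 0.162670
Exact value: 0.162665
Error: 0.000005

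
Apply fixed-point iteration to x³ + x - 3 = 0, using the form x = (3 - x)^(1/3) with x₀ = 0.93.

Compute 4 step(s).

Equation: x³ + x - 3 = 0
Fixed-point form: x = (3 - x)^(1/3)
x₀ = 0.93

x_1 = g(0.930000) = 1.274452
x_2 = g(1.274452) = 1.199432
x_3 = g(1.199432) = 1.216568
x_4 = g(1.216568) = 1.212697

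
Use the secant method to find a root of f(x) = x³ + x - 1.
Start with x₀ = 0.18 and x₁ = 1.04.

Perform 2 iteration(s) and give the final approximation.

f(x) = x³ + x - 1
x₀ = 0.18, x₁ = 1.04

Secant formula: x_{n+1} = x_n - f(x_n)(x_n - x_{n-1})/(f(x_n) - f(x_{n-1}))

Iteration 1:
  f(0.180000) = -0.814168
  f(1.040000) = 1.164864
  x_2 = 1.040000 - 1.164864×(1.040000 - 0.180000)/(1.164864 - (-0.814168))
       = 0.533801
Iteration 2:
  f(1.040000) = 1.164864
  f(0.533801) = -0.314095
  x_3 = 0.533801 - (-0.314095)×(0.533801 - 1.040000)/(-0.314095 - 1.164864)
       = 0.641306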